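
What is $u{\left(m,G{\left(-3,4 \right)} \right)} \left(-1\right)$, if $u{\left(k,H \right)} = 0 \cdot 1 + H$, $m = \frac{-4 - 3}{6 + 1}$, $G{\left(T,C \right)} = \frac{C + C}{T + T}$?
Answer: $\frac{4}{3} \approx 1.3333$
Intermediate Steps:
$G{\left(T,C \right)} = \frac{C}{T}$ ($G{\left(T,C \right)} = \frac{2 C}{2 T} = 2 C \frac{1}{2 T} = \frac{C}{T}$)
$m = -1$ ($m = - \frac{7}{7} = \left(-7\right) \frac{1}{7} = -1$)
$u{\left(k,H \right)} = H$ ($u{\left(k,H \right)} = 0 + H = H$)
$u{\left(m,G{\left(-3,4 \right)} \right)} \left(-1\right) = \frac{4}{-3} \left(-1\right) = 4 \left(- \frac{1}{3}\right) \left(-1\right) = \left(- \frac{4}{3}\right) \left(-1\right) = \frac{4}{3}$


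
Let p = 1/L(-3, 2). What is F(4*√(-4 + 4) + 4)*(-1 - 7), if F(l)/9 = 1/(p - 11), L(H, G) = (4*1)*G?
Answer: 192/29 ≈ 6.6207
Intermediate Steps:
L(H, G) = 4*G
p = ⅛ (p = 1/(4*2) = 1/8 = ⅛ ≈ 0.12500)
F(l) = -24/29 (F(l) = 9/(⅛ - 11) = 9/(-87/8) = 9*(-8/87) = -24/29)
F(4*√(-4 + 4) + 4)*(-1 - 7) = -24*(-1 - 7)/29 = -24/29*(-8) = 192/29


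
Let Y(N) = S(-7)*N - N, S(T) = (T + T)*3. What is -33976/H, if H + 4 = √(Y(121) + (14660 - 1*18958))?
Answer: 4384/307 + 1096*I*√9501/307 ≈ 14.28 + 347.98*I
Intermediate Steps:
S(T) = 6*T (S(T) = (2*T)*3 = 6*T)
Y(N) = -43*N (Y(N) = (6*(-7))*N - N = -42*N - N = -43*N)
H = -4 + I*√9501 (H = -4 + √(-43*121 + (14660 - 1*18958)) = -4 + √(-5203 + (14660 - 18958)) = -4 + √(-5203 - 4298) = -4 + √(-9501) = -4 + I*√9501 ≈ -4.0 + 97.473*I)
-33976/H = -33976/(-4 + I*√9501)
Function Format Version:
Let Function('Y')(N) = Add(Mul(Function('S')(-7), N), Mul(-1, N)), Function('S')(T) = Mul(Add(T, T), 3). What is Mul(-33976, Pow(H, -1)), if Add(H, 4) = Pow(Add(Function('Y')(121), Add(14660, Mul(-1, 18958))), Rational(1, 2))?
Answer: Add(Rational(4384, 307), Mul(Rational(1096, 307), I, Pow(9501, Rational(1, 2)))) ≈ Add(14.280, Mul(347.98, I))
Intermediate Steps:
Function('S')(T) = Mul(6, T) (Function('S')(T) = Mul(Mul(2, T), 3) = Mul(6, T))
Function('Y')(N) = Mul(-43, N) (Function('Y')(N) = Add(Mul(Mul(6, -7), N), Mul(-1, N)) = Add(Mul(-42, N), Mul(-1, N)) = Mul(-43, N))
H = Add(-4, Mul(I, Pow(9501, Rational(1, 2)))) (H = Add(-4, Pow(Add(Mul(-43, 121), Add(14660, Mul(-1, 18958))), Rational(1, 2))) = Add(-4, Pow(Add(-5203, Add(14660, -18958)), Rational(1, 2))) = Add(-4, Pow(Add(-5203, -4298), Rational(1, 2))) = Add(-4, Pow(-9501, Rational(1, 2))) = Add(-4, Mul(I, Pow(9501, Rational(1, 2)))) ≈ Add(-4.0000, Mul(97.473, I)))
Mul(-33976, Pow(H, -1)) = Mul(-33976, Pow(Add(-4, Mul(I, Pow(9501, Rational(1, 2)))), -1))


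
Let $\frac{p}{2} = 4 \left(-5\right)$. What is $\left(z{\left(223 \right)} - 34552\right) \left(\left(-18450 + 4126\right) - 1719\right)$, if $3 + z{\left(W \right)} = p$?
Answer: $555007585$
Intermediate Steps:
$p = -40$ ($p = 2 \cdot 4 \left(-5\right) = 2 \left(-20\right) = -40$)
$z{\left(W \right)} = -43$ ($z{\left(W \right)} = -3 - 40 = -43$)
$\left(z{\left(223 \right)} - 34552\right) \left(\left(-18450 + 4126\right) - 1719\right) = \left(-43 - 34552\right) \left(\left(-18450 + 4126\right) - 1719\right) = \left(-43 - 34552\right) \left(-14324 - 1719\right) = \left(-34595\right) \left(-16043\right) = 555007585$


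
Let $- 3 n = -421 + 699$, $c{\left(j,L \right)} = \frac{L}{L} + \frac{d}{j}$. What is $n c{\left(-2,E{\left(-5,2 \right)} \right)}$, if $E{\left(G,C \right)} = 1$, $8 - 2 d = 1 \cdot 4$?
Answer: $0$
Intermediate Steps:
$d = 2$ ($d = 4 - \frac{1 \cdot 4}{2} = 4 - 2 = 2$)
$c{\left(j,L \right)} = 1 + \frac{2}{j}$ ($c{\left(j,L \right)} = \frac{L}{L} + \frac{2}{j} = 1 + \frac{2}{j}$)
$n = - \frac{278}{3}$ ($n = - \frac{-421 + 699}{3} = \left(- \frac{1}{3}\right) 278 = - \frac{278}{3} \approx -92.667$)
$n c{\left(-2,E{\left(-5,2 \right)} \right)} = - \frac{278 \frac{2 - 2}{-2}}{3} = - \frac{278 \left(\left(- \frac{1}{2}\right) 0\right)}{3} = \left(- \frac{278}{3}\right) 0 = 0$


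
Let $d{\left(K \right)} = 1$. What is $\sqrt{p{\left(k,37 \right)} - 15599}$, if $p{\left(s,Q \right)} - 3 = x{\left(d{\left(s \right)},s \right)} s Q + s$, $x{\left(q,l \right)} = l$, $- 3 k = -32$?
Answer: $\frac{2 i \sqrt{25595}}{3} \approx 106.66 i$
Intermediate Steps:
$k = \frac{32}{3}$ ($k = \left(- \frac{1}{3}\right) \left(-32\right) = \frac{32}{3} \approx 10.667$)
$p{\left(s,Q \right)} = 3 + s + Q s^{2}$ ($p{\left(s,Q \right)} = 3 + \left(s s Q + s\right) = 3 + \left(s^{2} Q + s\right) = 3 + \left(Q s^{2} + s\right) = 3 + \left(s + Q s^{2}\right) = 3 + s + Q s^{2}$)
$\sqrt{p{\left(k,37 \right)} - 15599} = \sqrt{\left(3 + \frac{32}{3} + 37 \left(\frac{32}{3}\right)^{2}\right) - 15599} = \sqrt{\left(3 + \frac{32}{3} + 37 \cdot \frac{1024}{9}\right) - 15599} = \sqrt{\left(3 + \frac{32}{3} + \frac{37888}{9}\right) - 15599} = \sqrt{\frac{38011}{9} - 15599} = \sqrt{- \frac{102380}{9}} = \frac{2 i \sqrt{25595}}{3}$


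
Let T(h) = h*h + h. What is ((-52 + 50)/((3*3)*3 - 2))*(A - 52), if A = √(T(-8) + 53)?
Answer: 104/25 - 2*√109/25 ≈ 3.3248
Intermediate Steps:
T(h) = h + h² (T(h) = h² + h = h + h²)
A = √109 (A = √(-8*(1 - 8) + 53) = √(-8*(-7) + 53) = √(56 + 53) = √109 ≈ 10.440)
((-52 + 50)/((3*3)*3 - 2))*(A - 52) = ((-52 + 50)/((3*3)*3 - 2))*(√109 - 52) = (-2/(9*3 - 2))*(-52 + √109) = (-2/(27 - 2))*(-52 + √109) = (-2/25)*(-52 + √109) = (-2*1/25)*(-52 + √109) = -2*(-52 + √109)/25 = 104/25 - 2*√109/25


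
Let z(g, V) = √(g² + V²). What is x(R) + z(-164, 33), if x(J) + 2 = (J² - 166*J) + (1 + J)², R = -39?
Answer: 9437 + √27985 ≈ 9604.3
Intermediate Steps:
z(g, V) = √(V² + g²)
x(J) = -2 + J² + (1 + J)² - 166*J (x(J) = -2 + ((J² - 166*J) + (1 + J)²) = -2 + (J² + (1 + J)² - 166*J) = -2 + J² + (1 + J)² - 166*J)
x(R) + z(-164, 33) = (-1 - 164*(-39) + 2*(-39)²) + √(33² + (-164)²) = (-1 + 6396 + 2*1521) + √(1089 + 26896) = (-1 + 6396 + 3042) + √27985 = 9437 + √27985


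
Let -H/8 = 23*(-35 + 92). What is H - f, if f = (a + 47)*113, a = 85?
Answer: -25404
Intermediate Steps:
f = 14916 (f = (85 + 47)*113 = 132*113 = 14916)
H = -10488 (H = -184*(-35 + 92) = -184*57 = -8*1311 = -10488)
H - f = -10488 - 1*14916 = -10488 - 14916 = -25404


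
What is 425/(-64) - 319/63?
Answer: -47191/4032 ≈ -11.704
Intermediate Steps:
425/(-64) - 319/63 = 425*(-1/64) - 319*1/63 = -425/64 - 319/63 = -47191/4032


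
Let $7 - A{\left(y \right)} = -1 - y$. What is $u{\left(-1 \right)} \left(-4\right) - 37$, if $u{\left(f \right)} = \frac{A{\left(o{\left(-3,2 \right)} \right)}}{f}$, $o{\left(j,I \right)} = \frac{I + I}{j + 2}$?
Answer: $-21$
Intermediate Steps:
$o{\left(j,I \right)} = \frac{2 I}{2 + j}$
$A{\left(y \right)} = 8 + y$ ($A{\left(y \right)} = 7 - \left(-1 - y\right) = 7 + \left(1 + y\right) = 8 + y$)
$u{\left(f \right)} = \frac{4}{f}$ ($u{\left(f \right)} = \frac{8 + 2 \cdot 2 \frac{1}{2 - 3}}{f} = \frac{8 + 2 \cdot 2 \frac{1}{-1}}{f} = \frac{8 + 2 \cdot 2 \left(-1\right)}{f} = \frac{8 - 4}{f} = \frac{4}{f}$)
$u{\left(-1 \right)} \left(-4\right) - 37 = \frac{4}{-1} \left(-4\right) - 37 = 4 \left(-1\right) \left(-4\right) - 37 = \left(-4\right) \left(-4\right) - 37 = 16 - 37 = -21$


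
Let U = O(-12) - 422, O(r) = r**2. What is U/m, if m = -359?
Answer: 278/359 ≈ 0.77437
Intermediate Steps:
U = -278 (U = (-12)**2 - 422 = 144 - 422 = -278)
U/m = -278/(-359) = -278*(-1/359) = 278/359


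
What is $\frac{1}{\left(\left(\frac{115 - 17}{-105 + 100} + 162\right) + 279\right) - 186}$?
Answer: $\frac{5}{1177} \approx 0.0042481$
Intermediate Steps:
$\frac{1}{\left(\left(\frac{115 - 17}{-105 + 100} + 162\right) + 279\right) - 186} = \frac{1}{\left(\left(\frac{98}{-5} + 162\right) + 279\right) - 186} = \frac{1}{\left(\left(98 \left(- \frac{1}{5}\right) + 162\right) + 279\right) - 186} = \frac{1}{\left(\left(- \frac{98}{5} + 162\right) + 279\right) - 186} = \frac{1}{\left(\frac{712}{5} + 279\right) - 186} = \frac{1}{\frac{2107}{5} - 186} = \frac{1}{\frac{1177}{5}} = \frac{5}{1177}$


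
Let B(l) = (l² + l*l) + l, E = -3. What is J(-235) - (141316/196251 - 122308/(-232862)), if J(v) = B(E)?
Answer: 314290405865/22849700181 ≈ 13.755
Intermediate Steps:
B(l) = l + 2*l² (B(l) = (l² + l²) + l = 2*l² + l = l + 2*l²)
J(v) = 15 (J(v) = -3*(1 + 2*(-3)) = -3*(1 - 6) = -3*(-5) = 15)
J(-235) - (141316/196251 - 122308/(-232862)) = 15 - (141316/196251 - 122308/(-232862)) = 15 - (141316*(1/196251) - 122308*(-1/232862)) = 15 - (141316/196251 + 61154/116431) = 15 - 1*28455096850/22849700181 = 15 - 28455096850/22849700181 = 314290405865/22849700181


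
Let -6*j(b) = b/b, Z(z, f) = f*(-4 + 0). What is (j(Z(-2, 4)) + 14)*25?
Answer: 2075/6 ≈ 345.83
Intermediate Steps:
Z(z, f) = -4*f (Z(z, f) = f*(-4) = -4*f)
j(b) = -⅙ (j(b) = -b/(6*b) = -⅙*1 = -⅙)
(j(Z(-2, 4)) + 14)*25 = (-⅙ + 14)*25 = (83/6)*25 = 2075/6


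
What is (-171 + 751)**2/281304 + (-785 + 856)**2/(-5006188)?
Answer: 210332948717/176032588644 ≈ 1.1949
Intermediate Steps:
(-171 + 751)**2/281304 + (-785 + 856)**2/(-5006188) = 580**2*(1/281304) + 71**2*(-1/5006188) = 336400*(1/281304) + 5041*(-1/5006188) = 42050/35163 - 5041/5006188 = 210332948717/176032588644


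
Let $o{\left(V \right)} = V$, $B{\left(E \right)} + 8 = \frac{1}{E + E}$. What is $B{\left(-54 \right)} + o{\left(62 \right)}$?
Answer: $\frac{5831}{108} \approx 53.991$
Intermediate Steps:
$B{\left(E \right)} = -8 + \frac{1}{2 E}$ ($B{\left(E \right)} = -8 + \frac{1}{E + E} = -8 + \frac{1}{2 E}$)
$B{\left(-54 \right)} + o{\left(62 \right)} = \left(-8 + \frac{1}{2 \left(-54\right)}\right) + 62 = \left(-8 + \frac{1}{2} \left(- \frac{1}{54}\right)\right) + 62 = \left(-8 - \frac{1}{108}\right) + 62 = - \frac{865}{108} + 62 = \frac{5831}{108}$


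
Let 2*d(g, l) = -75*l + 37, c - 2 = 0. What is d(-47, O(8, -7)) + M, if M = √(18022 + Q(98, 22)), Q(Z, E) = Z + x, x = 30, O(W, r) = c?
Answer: -113/2 + 55*√6 ≈ 78.222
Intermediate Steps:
c = 2 (c = 2 + 0 = 2)
O(W, r) = 2
d(g, l) = 37/2 - 75*l/2 (d(g, l) = (-75*l + 37)/2 = (37 - 75*l)/2 = 37/2 - 75*l/2)
Q(Z, E) = 30 + Z (Q(Z, E) = Z + 30 = 30 + Z)
M = 55*√6 (M = √(18022 + (30 + 98)) = √(18022 + 128) = √18150 = 55*√6 ≈ 134.72)
d(-47, O(8, -7)) + M = (37/2 - 75/2*2) + 55*√6 = (37/2 - 75) + 55*√6 = -113/2 + 55*√6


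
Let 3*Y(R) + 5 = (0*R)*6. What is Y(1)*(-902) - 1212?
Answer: 874/3 ≈ 291.33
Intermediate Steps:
Y(R) = -5/3 (Y(R) = -5/3 + ((0*R)*6)/3 = -5/3 + (0*6)/3 = -5/3 + (1/3)*0 = -5/3 + 0 = -5/3)
Y(1)*(-902) - 1212 = -5/3*(-902) - 1212 = 4510/3 - 1212 = 874/3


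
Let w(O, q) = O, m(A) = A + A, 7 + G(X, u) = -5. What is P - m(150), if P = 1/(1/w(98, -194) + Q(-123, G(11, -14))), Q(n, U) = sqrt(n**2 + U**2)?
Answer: -44004567398/146681891 + 28812*sqrt(1697)/146681891 ≈ -299.99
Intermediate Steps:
G(X, u) = -12 (G(X, u) = -7 - 5 = -12)
m(A) = 2*A
Q(n, U) = sqrt(U**2 + n**2)
P = 1/(1/98 + 3*sqrt(1697)) (P = 1/(1/98 + sqrt((-12)**2 + (-123)**2)) = 1/(1/98 + sqrt(144 + 15129)) = 1/(1/98 + sqrt(15273)) = 1/(1/98 + 3*sqrt(1697)) ≈ 0.0080910)
P - m(150) = (-98/146681891 + 28812*sqrt(1697)/146681891) - 2*150 = (-98/146681891 + 28812*sqrt(1697)/146681891) - 1*300 = (-98/146681891 + 28812*sqrt(1697)/146681891) - 300 = -44004567398/146681891 + 28812*sqrt(1697)/146681891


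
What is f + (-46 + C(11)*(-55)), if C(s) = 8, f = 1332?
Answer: 846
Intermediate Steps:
f + (-46 + C(11)*(-55)) = 1332 + (-46 + 8*(-55)) = 1332 + (-46 - 440) = 1332 - 486 = 846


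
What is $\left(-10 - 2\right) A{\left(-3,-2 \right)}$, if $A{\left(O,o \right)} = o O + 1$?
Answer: $-84$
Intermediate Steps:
$A{\left(O,o \right)} = 1 + O o$ ($A{\left(O,o \right)} = O o + 1 = 1 + O o$)
$\left(-10 - 2\right) A{\left(-3,-2 \right)} = \left(-10 - 2\right) \left(1 - -6\right) = - 12 \left(1 + 6\right) = \left(-12\right) 7 = -84$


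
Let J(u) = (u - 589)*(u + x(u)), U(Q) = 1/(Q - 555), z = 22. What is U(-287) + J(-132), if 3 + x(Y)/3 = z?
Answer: 45531149/842 ≈ 54075.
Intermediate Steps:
x(Y) = 57 (x(Y) = -9 + 3*22 = -9 + 66 = 57)
U(Q) = 1/(-555 + Q)
J(u) = (-589 + u)*(57 + u) (J(u) = (u - 589)*(u + 57) = (-589 + u)*(57 + u))
U(-287) + J(-132) = 1/(-555 - 287) + (-33573 + (-132)² - 532*(-132)) = 1/(-842) + (-33573 + 17424 + 70224) = -1/842 + 54075 = 45531149/842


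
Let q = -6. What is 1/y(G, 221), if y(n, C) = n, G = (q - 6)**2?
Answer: 1/144 ≈ 0.0069444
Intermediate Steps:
G = 144 (G = (-6 - 6)**2 = (-12)**2 = 144)
1/y(G, 221) = 1/144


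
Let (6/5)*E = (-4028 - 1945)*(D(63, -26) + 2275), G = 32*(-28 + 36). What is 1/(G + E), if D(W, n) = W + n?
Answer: -1/11507724 ≈ -8.6898e-8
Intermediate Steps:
G = 256 (G = 32*8 = 256)
E = -11507980 (E = 5*((-4028 - 1945)*((63 - 26) + 2275))/6 = 5*(-5973*(37 + 2275))/6 = 5*(-5973*2312)/6 = (⅚)*(-13809576) = -11507980)
1/(G + E) = 1/(256 - 11507980) = 1/(-11507724) = -1/11507724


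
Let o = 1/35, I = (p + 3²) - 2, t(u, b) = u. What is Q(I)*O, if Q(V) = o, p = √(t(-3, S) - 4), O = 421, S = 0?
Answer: 421/35 ≈ 12.029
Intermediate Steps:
p = I*√7 (p = √(-3 - 4) = √(-7) = I*√7 ≈ 2.6458*I)
I = 7 + I*√7 (I = (I*√7 + 3²) - 2 = (I*√7 + 9) - 2 = (9 + I*√7) - 2 = 7 + I*√7 ≈ 7.0 + 2.6458*I)
o = 1/35 ≈ 0.028571
Q(V) = 1/35
Q(I)*O = (1/35)*421 = 421/35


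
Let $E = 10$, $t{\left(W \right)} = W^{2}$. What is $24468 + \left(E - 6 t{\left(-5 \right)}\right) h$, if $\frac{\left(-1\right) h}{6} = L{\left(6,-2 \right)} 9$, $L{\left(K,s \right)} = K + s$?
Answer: $54708$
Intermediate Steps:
$h = -216$ ($h = - 6 \left(6 - 2\right) 9 = - 6 \cdot 4 \cdot 9 = \left(-6\right) 36 = -216$)
$24468 + \left(E - 6 t{\left(-5 \right)}\right) h = 24468 + \left(10 - 6 \left(-5\right)^{2}\right) \left(-216\right) = 24468 + \left(10 - 150\right) \left(-216\right) = 24468 - -30240 = 24468 + 30240 = 54708$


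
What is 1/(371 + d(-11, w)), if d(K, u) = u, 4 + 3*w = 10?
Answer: 1/373 ≈ 0.0026810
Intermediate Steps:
w = 2 (w = -4/3 + (⅓)*10 = -4/3 + 10/3 = 2)
1/(371 + d(-11, w)) = 1/(371 + 2) = 1/373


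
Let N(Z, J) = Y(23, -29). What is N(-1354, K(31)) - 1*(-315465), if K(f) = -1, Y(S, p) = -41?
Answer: 315424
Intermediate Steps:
N(Z, J) = -41
N(-1354, K(31)) - 1*(-315465) = -41 - 1*(-315465) = -41 + 315465 = 315424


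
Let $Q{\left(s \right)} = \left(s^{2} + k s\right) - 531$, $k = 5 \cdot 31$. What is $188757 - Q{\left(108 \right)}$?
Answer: $160884$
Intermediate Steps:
$k = 155$
$Q{\left(s \right)} = -531 + s^{2} + 155 s$ ($Q{\left(s \right)} = \left(s^{2} + 155 s\right) - 531 = -531 + s^{2} + 155 s$)
$188757 - Q{\left(108 \right)} = 188757 - \left(-531 + 108^{2} + 155 \cdot 108\right) = 188757 - \left(-531 + 11664 + 16740\right) = 188757 - 27873 = 160884$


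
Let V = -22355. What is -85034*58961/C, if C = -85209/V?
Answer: -112081032662270/85209 ≈ -1.3154e+9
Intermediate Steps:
C = 85209/22355 (C = -85209/(-22355) = -85209*(-1/22355) = 85209/22355 ≈ 3.8116)
-85034*58961/C = -85034/((85209/22355)/58961) = -85034/((85209/22355)*(1/58961)) = -85034/85209/1318073155 = -85034*1318073155/85209 = -112081032662270/85209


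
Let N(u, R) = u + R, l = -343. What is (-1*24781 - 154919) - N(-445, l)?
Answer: -178912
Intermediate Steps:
N(u, R) = R + u
(-1*24781 - 154919) - N(-445, l) = (-1*24781 - 154919) - (-343 - 445) = (-24781 - 154919) - 1*(-788) = -179700 + 788 = -178912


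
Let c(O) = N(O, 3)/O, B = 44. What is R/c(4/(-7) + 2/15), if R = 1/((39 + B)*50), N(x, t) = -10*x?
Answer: -1/41500 ≈ -2.4096e-5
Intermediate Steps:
c(O) = -10 (c(O) = (-10*O)/O = -10)
R = 1/4150 (R = 1/((39 + 44)*50) = 1/(83*50) = 1/4150 ≈ 0.00024096)
R/c(4/(-7) + 2/15) = (1/4150)/(-10) = (1/4150)*(-⅒) = -1/41500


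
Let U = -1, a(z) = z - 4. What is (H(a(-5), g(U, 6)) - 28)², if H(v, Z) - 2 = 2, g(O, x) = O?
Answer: 576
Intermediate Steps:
a(z) = -4 + z
H(v, Z) = 4 (H(v, Z) = 2 + 2 = 4)
(H(a(-5), g(U, 6)) - 28)² = (4 - 28)² = (-24)² = 576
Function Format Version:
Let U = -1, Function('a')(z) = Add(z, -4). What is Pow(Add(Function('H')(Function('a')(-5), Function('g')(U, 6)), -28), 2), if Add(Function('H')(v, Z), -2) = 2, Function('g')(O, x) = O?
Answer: 576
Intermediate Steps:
Function('a')(z) = Add(-4, z)
Function('H')(v, Z) = 4 (Function('H')(v, Z) = Add(2, 2) = 4)
Pow(Add(Function('H')(Function('a')(-5), Function('g')(U, 6)), -28), 2) = Pow(Add(4, -28), 2) = Pow(-24, 2) = 576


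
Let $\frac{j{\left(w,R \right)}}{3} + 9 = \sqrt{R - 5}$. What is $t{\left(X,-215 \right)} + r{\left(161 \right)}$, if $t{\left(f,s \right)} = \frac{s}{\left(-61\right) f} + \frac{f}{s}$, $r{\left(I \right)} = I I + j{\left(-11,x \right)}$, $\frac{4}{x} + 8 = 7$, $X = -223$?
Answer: $\frac{75733744874}{2924645} + 9 i \approx 25895.0 + 9.0 i$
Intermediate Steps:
$x = -4$ ($x = \frac{4}{-8 + 7} = \frac{4}{-1} = 4 \left(-1\right) = -4$)
$j{\left(w,R \right)} = -27 + 3 \sqrt{-5 + R}$ ($j{\left(w,R \right)} = -27 + 3 \sqrt{R - 5} = -27 + 3 \sqrt{-5 + R}$)
$r{\left(I \right)} = -27 + I^{2} + 9 i$ ($r{\left(I \right)} = I I - \left(27 - 3 \sqrt{-5 - 4}\right) = I^{2} - \left(27 - 3 \sqrt{-9}\right) = I^{2} - \left(27 - 3 \cdot 3 i\right) = I^{2} - \left(27 - 9 i\right) = -27 + I^{2} + 9 i$)
$t{\left(f,s \right)} = \frac{f}{s} - \frac{s}{61 f}$ ($t{\left(f,s \right)} = s \left(- \frac{1}{61 f}\right) + \frac{f}{s} = - \frac{s}{61 f} + \frac{f}{s} = \frac{f}{s} - \frac{s}{61 f}$)
$t{\left(X,-215 \right)} + r{\left(161 \right)} = \left(- \frac{223}{-215} - - \frac{215}{61 \left(-223\right)}\right) + \left(-27 + 161^{2} + 9 i\right) = \left(\left(-223\right) \left(- \frac{1}{215}\right) - \left(- \frac{215}{61}\right) \left(- \frac{1}{223}\right)\right) + \left(-27 + 25921 + 9 i\right) = \left(\frac{223}{215} - \frac{215}{13603}\right) + \left(25894 + 9 i\right) = \frac{2987244}{2924645} + \left(25894 + 9 i\right) = \frac{75733744874}{2924645} + 9 i$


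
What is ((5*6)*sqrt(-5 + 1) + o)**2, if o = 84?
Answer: 3456 + 10080*I ≈ 3456.0 + 10080.0*I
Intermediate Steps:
((5*6)*sqrt(-5 + 1) + o)**2 = ((5*6)*sqrt(-5 + 1) + 84)**2 = (30*sqrt(-4) + 84)**2 = (30*(2*I) + 84)**2 = (60*I + 84)**2 = (84 + 60*I)**2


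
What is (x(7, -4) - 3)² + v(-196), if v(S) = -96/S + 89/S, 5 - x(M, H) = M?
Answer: 701/28 ≈ 25.036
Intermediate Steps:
x(M, H) = 5 - M
v(S) = -7/S
(x(7, -4) - 3)² + v(-196) = ((5 - 1*7) - 3)² - 7/(-196) = ((5 - 7) - 3)² - 7*(-1/196) = (-2 - 3)² + 1/28 = (-5)² + 1/28 = 25 + 1/28 = 701/28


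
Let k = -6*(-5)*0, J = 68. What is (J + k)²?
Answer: 4624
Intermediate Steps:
k = 0 (k = 30*0 = 0)
(J + k)² = (68 + 0)² = 68² = 4624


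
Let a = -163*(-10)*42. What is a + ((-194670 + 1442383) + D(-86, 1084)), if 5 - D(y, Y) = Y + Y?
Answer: 1314010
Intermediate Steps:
a = 68460 (a = 1630*42 = 68460)
D(y, Y) = 5 - 2*Y (D(y, Y) = 5 - (Y + Y) = 5 - 2*Y)
a + ((-194670 + 1442383) + D(-86, 1084)) = 68460 + ((-194670 + 1442383) + (5 - 2*1084)) = 68460 + (1247713 + (5 - 2168)) = 68460 + (1247713 - 2163) = 68460 + 1245550 = 1314010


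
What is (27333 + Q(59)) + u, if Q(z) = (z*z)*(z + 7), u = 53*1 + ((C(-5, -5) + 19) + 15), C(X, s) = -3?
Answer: 257163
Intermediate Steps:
u = 84 (u = 53*1 + ((-3 + 19) + 15) = 53 + (16 + 15) = 53 + 31 = 84)
Q(z) = z²*(7 + z)
(27333 + Q(59)) + u = (27333 + 59²*(7 + 59)) + 84 = (27333 + 3481*66) + 84 = (27333 + 229746) + 84 = 257079 + 84 = 257163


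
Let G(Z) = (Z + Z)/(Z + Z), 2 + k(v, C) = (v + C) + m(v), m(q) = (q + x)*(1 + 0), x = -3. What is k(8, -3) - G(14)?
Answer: 7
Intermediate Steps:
m(q) = -3 + q (m(q) = (q - 3)*(1 + 0) = (-3 + q)*1 = -3 + q)
k(v, C) = -5 + C + 2*v (k(v, C) = -2 + ((v + C) + (-3 + v)) = -2 + ((C + v) + (-3 + v)) = -2 + (-3 + C + 2*v) = -5 + C + 2*v)
G(Z) = 1 (G(Z) = (2*Z)/((2*Z)) = (2*Z)*(1/(2*Z)) = 1)
k(8, -3) - G(14) = (-5 - 3 + 2*8) - 1*1 = (-5 - 3 + 16) - 1 = 8 - 1 = 7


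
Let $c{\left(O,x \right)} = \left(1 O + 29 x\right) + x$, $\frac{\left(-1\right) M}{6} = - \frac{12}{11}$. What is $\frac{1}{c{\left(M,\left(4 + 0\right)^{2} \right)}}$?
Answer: $\frac{11}{5352} \approx 0.0020553$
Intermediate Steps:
$M = \frac{72}{11}$ ($M = - 6 \left(- \frac{12}{11}\right) = - 6 \left(\left(-12\right) \frac{1}{11}\right) = \left(-6\right) \left(- \frac{12}{11}\right) = \frac{72}{11} \approx 6.5455$)
$c{\left(O,x \right)} = O + 30 x$ ($c{\left(O,x \right)} = \left(O + 29 x\right) + x = O + 30 x$)
$\frac{1}{c{\left(M,\left(4 + 0\right)^{2} \right)}} = \frac{1}{\frac{72}{11} + 30 \left(4 + 0\right)^{2}} = \frac{1}{\frac{72}{11} + 30 \cdot 4^{2}} = \frac{1}{\frac{72}{11} + 30 \cdot 16} = \frac{1}{\frac{72}{11} + 480} = \frac{1}{\frac{5352}{11}} = \frac{11}{5352}$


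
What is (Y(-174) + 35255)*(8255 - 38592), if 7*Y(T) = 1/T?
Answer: -1302688648493/1218 ≈ -1.0695e+9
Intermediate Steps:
Y(T) = 1/(7*T)
(Y(-174) + 35255)*(8255 - 38592) = ((⅐)/(-174) + 35255)*(8255 - 38592) = ((⅐)*(-1/174) + 35255)*(-30337) = (-1/1218 + 35255)*(-30337) = (42940589/1218)*(-30337) = -1302688648493/1218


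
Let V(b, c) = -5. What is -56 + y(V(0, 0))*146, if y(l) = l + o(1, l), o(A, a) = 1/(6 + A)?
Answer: -5356/7 ≈ -765.14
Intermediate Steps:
y(l) = ⅐ + l (y(l) = l + 1/(6 + 1) = l + 1/7 = l + ⅐ = ⅐ + l)
-56 + y(V(0, 0))*146 = -56 + (⅐ - 5)*146 = -56 - 34/7*146 = -56 - 4964/7 = -5356/7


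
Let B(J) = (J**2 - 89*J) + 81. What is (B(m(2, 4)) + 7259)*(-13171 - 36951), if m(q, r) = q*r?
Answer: -335416424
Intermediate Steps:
B(J) = 81 + J**2 - 89*J
(B(m(2, 4)) + 7259)*(-13171 - 36951) = ((81 + (2*4)**2 - 178*4) + 7259)*(-13171 - 36951) = ((81 + 8**2 - 89*8) + 7259)*(-50122) = ((81 + 64 - 712) + 7259)*(-50122) = (-567 + 7259)*(-50122) = 6692*(-50122) = -335416424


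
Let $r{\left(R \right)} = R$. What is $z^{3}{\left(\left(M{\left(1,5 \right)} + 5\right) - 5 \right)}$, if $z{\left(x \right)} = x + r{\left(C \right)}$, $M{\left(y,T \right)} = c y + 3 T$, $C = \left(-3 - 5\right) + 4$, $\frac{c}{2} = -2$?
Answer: $343$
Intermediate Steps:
$c = -4$ ($c = 2 \left(-2\right) = -4$)
$C = -4$ ($C = -8 + 4 = -4$)
$M{\left(y,T \right)} = - 4 y + 3 T$
$z{\left(x \right)} = -4 + x$ ($z{\left(x \right)} = x - 4 = -4 + x$)
$z^{3}{\left(\left(M{\left(1,5 \right)} + 5\right) - 5 \right)} = \left(-4 + \left(\left(\left(\left(-4\right) 1 + 3 \cdot 5\right) + 5\right) - 5\right)\right)^{3} = \left(-4 + \left(\left(\left(-4 + 15\right) + 5\right) - 5\right)\right)^{3} = \left(-4 + \left(\left(11 + 5\right) - 5\right)\right)^{3} = \left(-4 + \left(16 - 5\right)\right)^{3} = \left(-4 + 11\right)^{3} = 7^{3} = 343$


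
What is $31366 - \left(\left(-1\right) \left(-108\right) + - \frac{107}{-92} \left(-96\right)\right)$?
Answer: $\frac{721502}{23} \approx 31370.0$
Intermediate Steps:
$31366 - \left(\left(-1\right) \left(-108\right) + - \frac{107}{-92} \left(-96\right)\right) = 31366 - \left(108 + \left(-107\right) \left(- \frac{1}{92}\right) \left(-96\right)\right) = 31366 - \left(108 + \frac{107}{92} \left(-96\right)\right) = 31366 - \left(108 - \frac{2568}{23}\right) = 31366 - - \frac{84}{23} = 31366 + \frac{84}{23} = \frac{721502}{23}$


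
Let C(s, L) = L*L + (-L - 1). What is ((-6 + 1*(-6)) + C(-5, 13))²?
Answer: 20449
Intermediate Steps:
C(s, L) = -1 + L² - L (C(s, L) = L² + (-1 - L) = -1 + L² - L)
((-6 + 1*(-6)) + C(-5, 13))² = ((-6 + 1*(-6)) + (-1 + 13² - 1*13))² = ((-6 - 6) + (-1 + 169 - 13))² = (-12 + 155)² = 143² = 20449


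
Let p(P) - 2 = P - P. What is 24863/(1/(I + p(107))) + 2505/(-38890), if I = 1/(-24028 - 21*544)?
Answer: 6855758672195/137872828 ≈ 49725.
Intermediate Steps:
p(P) = 2 (p(P) = 2 + (P - P) = 2 + 0 = 2)
I = -1/35452 (I = 1/(-24028 - 11424) = 1/(-35452) = -1/35452 ≈ -2.8207e-5)
24863/(1/(I + p(107))) + 2505/(-38890) = 24863/(1/(-1/35452 + 2)) + 2505/(-38890) = 24863/(1/(70903/35452)) + 2505*(-1/38890) = 24863/(35452/70903) - 501/7778 = 24863*(70903/35452) - 501/7778 = 1762861289/35452 - 501/7778 = 6855758672195/137872828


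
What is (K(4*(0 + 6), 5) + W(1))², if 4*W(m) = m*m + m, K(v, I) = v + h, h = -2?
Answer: 2025/4 ≈ 506.25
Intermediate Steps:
K(v, I) = -2 + v (K(v, I) = v - 2 = -2 + v)
W(m) = m/4 + m²/4 (W(m) = (m*m + m)/4 = (m² + m)/4 = (m + m²)/4 = m/4 + m²/4)
(K(4*(0 + 6), 5) + W(1))² = ((-2 + 4*(0 + 6)) + (¼)*1*(1 + 1))² = ((-2 + 4*6) + (¼)*1*2)² = ((-2 + 24) + ½)² = (22 + ½)² = (45/2)² = 2025/4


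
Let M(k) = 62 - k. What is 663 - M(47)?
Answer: 648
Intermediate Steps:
663 - M(47) = 663 - (62 - 1*47) = 663 - (62 - 47) = 663 - 1*15 = 663 - 15 = 648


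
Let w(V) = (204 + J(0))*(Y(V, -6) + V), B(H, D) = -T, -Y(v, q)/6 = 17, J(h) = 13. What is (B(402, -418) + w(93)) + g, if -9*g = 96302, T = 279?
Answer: -116390/9 ≈ -12932.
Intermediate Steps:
Y(v, q) = -102 (Y(v, q) = -6*17 = -102)
g = -96302/9 (g = -⅑*96302 = -96302/9 ≈ -10700.)
B(H, D) = -279 (B(H, D) = -1*279 = -279)
w(V) = -22134 + 217*V (w(V) = (204 + 13)*(-102 + V) = 217*(-102 + V) = -22134 + 217*V)
(B(402, -418) + w(93)) + g = (-279 + (-22134 + 217*93)) - 96302/9 = (-279 + (-22134 + 20181)) - 96302/9 = (-279 - 1953) - 96302/9 = -2232 - 96302/9 = -116390/9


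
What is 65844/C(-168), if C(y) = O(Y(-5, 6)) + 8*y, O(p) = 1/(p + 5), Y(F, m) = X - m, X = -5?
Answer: -395064/8065 ≈ -48.985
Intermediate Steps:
Y(F, m) = -5 - m
O(p) = 1/(5 + p)
C(y) = -⅙ + 8*y (C(y) = 1/(5 + (-5 - 1*6)) + 8*y = 1/(5 + (-5 - 6)) + 8*y = 1/(5 - 11) + 8*y = 1/(-6) + 8*y = -⅙ + 8*y)
65844/C(-168) = 65844/(-⅙ + 8*(-168)) = 65844/(-⅙ - 1344) = 65844/(-8065/6) = 65844*(-6/8065) = -395064/8065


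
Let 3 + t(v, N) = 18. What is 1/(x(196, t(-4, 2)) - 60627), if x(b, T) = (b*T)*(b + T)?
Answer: 1/559713 ≈ 1.7866e-6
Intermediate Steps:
t(v, N) = 15 (t(v, N) = -3 + 18 = 15)
x(b, T) = T*b*(T + b) (x(b, T) = (T*b)*(T + b) = T*b*(T + b))
1/(x(196, t(-4, 2)) - 60627) = 1/(15*196*(15 + 196) - 60627) = 1/(15*196*211 - 60627) = 1/(620340 - 60627) = 1/559713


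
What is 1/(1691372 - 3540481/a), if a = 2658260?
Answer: 2658260/4496102992239 ≈ 5.9124e-7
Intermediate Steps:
1/(1691372 - 3540481/a) = 1/(1691372 - 3540481/2658260) = 1/(4496102992239/2658260) = 2658260/4496102992239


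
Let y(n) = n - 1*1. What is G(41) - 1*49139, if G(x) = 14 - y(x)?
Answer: -49165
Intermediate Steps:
y(n) = -1 + n (y(n) = n - 1 = -1 + n)
G(x) = 15 - x (G(x) = 14 - (-1 + x) = 14 + (1 - x) = 15 - x)
G(41) - 1*49139 = (15 - 1*41) - 1*49139 = (15 - 41) - 49139 = -26 - 49139 = -49165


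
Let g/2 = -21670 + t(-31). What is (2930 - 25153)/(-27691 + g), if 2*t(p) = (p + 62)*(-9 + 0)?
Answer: 22223/71310 ≈ 0.31164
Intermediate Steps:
t(p) = -279 - 9*p/2 (t(p) = ((p + 62)*(-9 + 0))/2 = ((62 + p)*(-9))/2 = (-558 - 9*p)/2 = -279 - 9*p/2)
g = -43619 (g = 2*(-21670 + (-279 - 9/2*(-31))) = 2*(-21670 + (-279 + 279/2)) = 2*(-21670 - 279/2) = 2*(-43619/2) = -43619)
(2930 - 25153)/(-27691 + g) = (2930 - 25153)/(-27691 - 43619) = -22223/(-71310) = -22223*(-1/71310) = 22223/71310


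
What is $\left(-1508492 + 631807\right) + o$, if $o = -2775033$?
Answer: $-3651718$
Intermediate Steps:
$\left(-1508492 + 631807\right) + o = \left(-1508492 + 631807\right) - 2775033 = -876685 - 2775033 = -3651718$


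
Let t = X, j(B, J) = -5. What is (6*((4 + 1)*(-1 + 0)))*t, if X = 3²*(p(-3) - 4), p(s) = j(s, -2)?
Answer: 2430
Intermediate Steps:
p(s) = -5
X = -81 (X = 3²*(-5 - 4) = 9*(-9) = -81)
t = -81
(6*((4 + 1)*(-1 + 0)))*t = (6*((4 + 1)*(-1 + 0)))*(-81) = (6*(5*(-1)))*(-81) = (6*(-5))*(-81) = -30*(-81) = 2430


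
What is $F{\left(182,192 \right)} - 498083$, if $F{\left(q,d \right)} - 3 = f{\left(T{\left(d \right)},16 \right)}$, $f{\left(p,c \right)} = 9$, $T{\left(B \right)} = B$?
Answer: $-498071$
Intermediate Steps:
$F{\left(q,d \right)} = 12$ ($F{\left(q,d \right)} = 3 + 9 = 12$)
$F{\left(182,192 \right)} - 498083 = 12 - 498083 = -498071$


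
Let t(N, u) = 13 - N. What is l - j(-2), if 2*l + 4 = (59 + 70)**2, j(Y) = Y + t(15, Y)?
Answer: 16645/2 ≈ 8322.5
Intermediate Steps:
j(Y) = -2 + Y (j(Y) = Y + (13 - 1*15) = Y + (13 - 15) = Y - 2 = -2 + Y)
l = 16637/2 (l = -2 + (59 + 70)**2/2 = -2 + (1/2)*129**2 = -2 + (1/2)*16641 = -2 + 16641/2 = 16637/2 ≈ 8318.5)
l - j(-2) = 16637/2 - (-2 - 2) = 16637/2 - 1*(-4) = 16637/2 + 4 = 16645/2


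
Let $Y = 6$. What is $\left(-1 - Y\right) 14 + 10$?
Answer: $-88$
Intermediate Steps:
$\left(-1 - Y\right) 14 + 10 = \left(-1 - 6\right) 14 + 10 = \left(-7\right) 14 + 10 = -98 + 10 = -88$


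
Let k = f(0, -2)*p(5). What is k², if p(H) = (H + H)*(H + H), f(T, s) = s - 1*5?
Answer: 490000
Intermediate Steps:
f(T, s) = -5 + s (f(T, s) = s - 5 = -5 + s)
p(H) = 4*H² (p(H) = (2*H)*(2*H) = 4*H²)
k = -700 (k = (-5 - 2)*(4*5²) = -28*25 = -7*100 = -700)
k² = (-700)² = 490000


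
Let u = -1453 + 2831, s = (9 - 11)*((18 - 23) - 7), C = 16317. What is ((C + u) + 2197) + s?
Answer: 19916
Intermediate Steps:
s = 24 (s = -2*(-5 - 7) = -2*(-12) = 24)
u = 1378
((C + u) + 2197) + s = ((16317 + 1378) + 2197) + 24 = (17695 + 2197) + 24 = 19892 + 24 = 19916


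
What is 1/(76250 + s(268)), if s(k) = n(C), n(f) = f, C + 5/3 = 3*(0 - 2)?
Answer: 3/228727 ≈ 1.3116e-5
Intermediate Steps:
C = -23/3 (C = -5/3 + 3*(0 - 2) = -5/3 + 3*(-2) = -5/3 - 6 = -23/3 ≈ -7.6667)
s(k) = -23/3
1/(76250 + s(268)) = 1/(76250 - 23/3) = 1/(228727/3) = 3/228727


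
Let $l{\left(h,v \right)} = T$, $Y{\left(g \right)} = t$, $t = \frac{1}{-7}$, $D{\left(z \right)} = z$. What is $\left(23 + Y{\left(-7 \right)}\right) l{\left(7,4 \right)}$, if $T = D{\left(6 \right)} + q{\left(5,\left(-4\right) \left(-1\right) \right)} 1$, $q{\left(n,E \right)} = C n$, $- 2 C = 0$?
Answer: $\frac{960}{7} \approx 137.14$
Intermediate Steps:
$C = 0$ ($C = \left(- \frac{1}{2}\right) 0 = 0$)
$q{\left(n,E \right)} = 0$ ($q{\left(n,E \right)} = 0 n = 0$)
$t = - \frac{1}{7} \approx -0.14286$
$Y{\left(g \right)} = - \frac{1}{7}$
$T = 6$ ($T = 6 + 0 \cdot 1 = 6 + 0 = 6$)
$l{\left(h,v \right)} = 6$
$\left(23 + Y{\left(-7 \right)}\right) l{\left(7,4 \right)} = \left(23 - \frac{1}{7}\right) 6 = \frac{160}{7} \cdot 6 = \frac{960}{7}$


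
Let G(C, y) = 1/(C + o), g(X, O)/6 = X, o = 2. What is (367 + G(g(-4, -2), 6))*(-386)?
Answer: -1558089/11 ≈ -1.4164e+5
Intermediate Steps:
g(X, O) = 6*X
G(C, y) = 1/(2 + C) (G(C, y) = 1/(C + 2) = 1/(2 + C))
(367 + G(g(-4, -2), 6))*(-386) = (367 + 1/(2 + 6*(-4)))*(-386) = (367 + 1/(2 - 24))*(-386) = (367 + 1/(-22))*(-386) = (367 - 1/22)*(-386) = (8073/22)*(-386) = -1558089/11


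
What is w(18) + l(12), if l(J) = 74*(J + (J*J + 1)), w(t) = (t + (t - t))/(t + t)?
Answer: 23237/2 ≈ 11619.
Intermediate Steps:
w(t) = 1/2 (w(t) = (t + 0)/((2*t)) = t*(1/(2*t)) = 1/2)
l(J) = 74 + 74*J + 74*J**2 (l(J) = 74*(J + (J**2 + 1)) = 74*(J + (1 + J**2)) = 74*(1 + J + J**2) = 74 + 74*J + 74*J**2)
w(18) + l(12) = 1/2 + (74 + 74*12 + 74*12**2) = 1/2 + (74 + 888 + 74*144) = 1/2 + (74 + 888 + 10656) = 1/2 + 11618 = 23237/2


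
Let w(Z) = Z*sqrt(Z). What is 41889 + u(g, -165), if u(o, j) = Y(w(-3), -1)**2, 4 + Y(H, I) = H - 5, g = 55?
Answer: 41943 + 54*I*sqrt(3) ≈ 41943.0 + 93.531*I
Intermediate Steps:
w(Z) = Z**(3/2)
Y(H, I) = -9 + H (Y(H, I) = -4 + (H - 5) = -4 + (-5 + H) = -9 + H)
u(o, j) = (-9 - 3*I*sqrt(3))**2 (u(o, j) = (-9 + (-3)**(3/2))**2 = (-9 - 3*I*sqrt(3))**2)
41889 + u(g, -165) = 41889 + (54 + 54*I*sqrt(3)) = 41943 + 54*I*sqrt(3)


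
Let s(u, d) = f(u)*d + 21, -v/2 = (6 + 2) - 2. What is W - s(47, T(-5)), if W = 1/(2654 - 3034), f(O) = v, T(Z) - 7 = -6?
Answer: -3421/380 ≈ -9.0026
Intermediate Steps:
T(Z) = 1 (T(Z) = 7 - 6 = 1)
v = -12 (v = -2*((6 + 2) - 2) = -2*(8 - 2) = -2*6 = -12)
f(O) = -12
s(u, d) = 21 - 12*d (s(u, d) = -12*d + 21 = 21 - 12*d)
W = -1/380 (W = 1/(-380) = -1/380 ≈ -0.0026316)
W - s(47, T(-5)) = -1/380 - (21 - 12*1) = -1/380 - (21 - 12) = -1/380 - 1*9 = -1/380 - 9 = -3421/380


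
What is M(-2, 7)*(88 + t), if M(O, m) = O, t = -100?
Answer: 24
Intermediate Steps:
M(-2, 7)*(88 + t) = -2*(88 - 100) = -2*(-12) = 24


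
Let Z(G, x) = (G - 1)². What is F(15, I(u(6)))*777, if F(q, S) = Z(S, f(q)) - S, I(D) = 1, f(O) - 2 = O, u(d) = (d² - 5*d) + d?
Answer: -777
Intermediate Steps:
u(d) = d² - 4*d
f(O) = 2 + O
Z(G, x) = (-1 + G)²
F(q, S) = (-1 + S)² - S
F(15, I(u(6)))*777 = ((-1 + 1)² - 1*1)*777 = (0² - 1)*777 = (0 - 1)*777 = -1*777 = -777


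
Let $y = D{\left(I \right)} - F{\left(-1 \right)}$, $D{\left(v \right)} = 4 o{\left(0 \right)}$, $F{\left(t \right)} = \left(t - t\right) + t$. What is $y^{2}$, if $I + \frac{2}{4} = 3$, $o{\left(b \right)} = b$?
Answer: $1$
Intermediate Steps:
$F{\left(t \right)} = t$ ($F{\left(t \right)} = 0 + t = t$)
$I = \frac{5}{2}$ ($I = - \frac{1}{2} + 3 = \frac{5}{2} \approx 2.5$)
$D{\left(v \right)} = 0$ ($D{\left(v \right)} = 4 \cdot 0 = 0$)
$y = 1$ ($y = 0 - -1 = 0 + 1 = 1$)
$y^{2} = 1^{2} = 1$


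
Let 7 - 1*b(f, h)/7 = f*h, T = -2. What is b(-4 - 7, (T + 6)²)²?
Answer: 1640961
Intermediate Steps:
b(f, h) = 49 - 7*f*h
b(-4 - 7, (T + 6)²)² = (49 - 7*(-4 - 7)*(-2 + 6)²)² = (49 - 7*(-11)*4²)² = (49 - 7*(-11)*16)² = (49 + 1232)² = 1281² = 1640961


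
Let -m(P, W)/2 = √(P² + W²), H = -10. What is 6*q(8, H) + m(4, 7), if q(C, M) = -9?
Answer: -54 - 2*√65 ≈ -70.125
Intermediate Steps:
m(P, W) = -2*√(P² + W²)
6*q(8, H) + m(4, 7) = 6*(-9) - 2*√(4² + 7²) = -54 - 2*√(16 + 49) = -54 - 2*√65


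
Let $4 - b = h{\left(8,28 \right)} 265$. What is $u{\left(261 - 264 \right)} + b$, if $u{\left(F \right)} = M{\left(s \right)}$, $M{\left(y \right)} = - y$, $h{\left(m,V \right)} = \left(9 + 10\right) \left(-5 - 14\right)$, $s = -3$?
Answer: $95672$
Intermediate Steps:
$h{\left(m,V \right)} = -361$ ($h{\left(m,V \right)} = 19 \left(-19\right) = -361$)
$u{\left(F \right)} = 3$ ($u{\left(F \right)} = \left(-1\right) \left(-3\right) = 3$)
$b = 95669$ ($b = 4 - \left(-361\right) 265 = 4 - -95665 = 4 + 95665 = 95669$)
$u{\left(261 - 264 \right)} + b = 3 + 95669 = 95672$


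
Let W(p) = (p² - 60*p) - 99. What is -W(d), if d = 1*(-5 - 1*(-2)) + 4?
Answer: 158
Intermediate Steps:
d = 1 (d = 1*(-5 + 2) + 4 = 1*(-3) + 4 = -3 + 4 = 1)
W(p) = -99 + p² - 60*p
-W(d) = -(-99 + 1² - 60*1) = -(-99 + 1 - 60) = -1*(-158) = 158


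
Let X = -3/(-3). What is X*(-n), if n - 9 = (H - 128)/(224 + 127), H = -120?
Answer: -2911/351 ≈ -8.2934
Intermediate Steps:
X = 1 (X = -3*(-⅓) = 1)
n = 2911/351 (n = 9 + (-120 - 128)/(224 + 127) = 9 - 248/351 = 2911/351 ≈ 8.2934)
X*(-n) = 1*(-1*2911/351) = 1*(-2911/351) = -2911/351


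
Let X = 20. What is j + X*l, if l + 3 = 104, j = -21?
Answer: 1999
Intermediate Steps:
l = 101 (l = -3 + 104 = 101)
j + X*l = -21 + 20*101 = -21 + 2020 = 1999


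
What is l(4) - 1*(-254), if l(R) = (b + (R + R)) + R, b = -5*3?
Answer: 251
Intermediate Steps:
b = -15
l(R) = -15 + 3*R (l(R) = (-15 + (R + R)) + R = (-15 + 2*R) + R = -15 + 3*R)
l(4) - 1*(-254) = (-15 + 3*4) - 1*(-254) = (-15 + 12) + 254 = -3 + 254 = 251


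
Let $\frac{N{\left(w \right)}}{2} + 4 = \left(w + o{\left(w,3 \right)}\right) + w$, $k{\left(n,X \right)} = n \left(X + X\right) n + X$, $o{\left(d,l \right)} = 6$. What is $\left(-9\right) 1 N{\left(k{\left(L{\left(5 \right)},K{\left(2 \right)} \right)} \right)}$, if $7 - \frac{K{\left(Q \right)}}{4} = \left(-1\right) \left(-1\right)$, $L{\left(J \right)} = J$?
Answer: $-44100$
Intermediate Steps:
$K{\left(Q \right)} = 24$ ($K{\left(Q \right)} = 28 - 4 \left(\left(-1\right) \left(-1\right)\right) = 28 - 4 = 24$)
$k{\left(n,X \right)} = X + 2 X n^{2}$ ($k{\left(n,X \right)} = n 2 X n + X = 2 X n n + X = 2 X n^{2} + X = X + 2 X n^{2}$)
$N{\left(w \right)} = 4 + 4 w$ ($N{\left(w \right)} = -8 + 2 \left(\left(w + 6\right) + w\right) = -8 + 2 \left(\left(6 + w\right) + w\right) = -8 + 2 \left(6 + 2 w\right) = -8 + \left(12 + 4 w\right) = 4 + 4 w$)
$\left(-9\right) 1 N{\left(k{\left(L{\left(5 \right)},K{\left(2 \right)} \right)} \right)} = \left(-9\right) 1 \left(4 + 4 \cdot 24 \left(1 + 2 \cdot 5^{2}\right)\right) = - 9 \left(4 + 4 \cdot 24 \left(1 + 2 \cdot 25\right)\right) = - 9 \left(4 + 4 \cdot 24 \left(1 + 50\right)\right) = - 9 \left(4 + 4 \cdot 24 \cdot 51\right) = - 9 \left(4 + 4 \cdot 1224\right) = - 9 \left(4 + 4896\right) = \left(-9\right) 4900 = -44100$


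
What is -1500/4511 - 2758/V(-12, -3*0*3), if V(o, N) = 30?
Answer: -6243169/67665 ≈ -92.266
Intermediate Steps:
-1500/4511 - 2758/V(-12, -3*0*3) = -1500/4511 - 2758/30 = -1500*1/4511 - 2758*1/30 = -1500/4511 - 1379/15 = -6243169/67665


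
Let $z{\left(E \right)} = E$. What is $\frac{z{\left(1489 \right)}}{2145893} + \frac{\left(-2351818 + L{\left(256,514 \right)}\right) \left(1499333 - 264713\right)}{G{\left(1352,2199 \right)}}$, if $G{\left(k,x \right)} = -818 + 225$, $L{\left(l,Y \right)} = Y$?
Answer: $\frac{6229456445391903617}{1272514549} \approx 4.8954 \cdot 10^{9}$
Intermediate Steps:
$G{\left(k,x \right)} = -593$
$\frac{z{\left(1489 \right)}}{2145893} + \frac{\left(-2351818 + L{\left(256,514 \right)}\right) \left(1499333 - 264713\right)}{G{\left(1352,2199 \right)}} = \frac{1489}{2145893} + \frac{\left(-2351818 + 514\right) \left(1499333 - 264713\right)}{-593} = 1489 \cdot \frac{1}{2145893} + \left(-2351304\right) 1234620 \left(- \frac{1}{593}\right) = \frac{1489}{2145893} - - \frac{2902966944480}{593} = \frac{1489}{2145893} + \frac{2902966944480}{593} = \frac{6229456445391903617}{1272514549}$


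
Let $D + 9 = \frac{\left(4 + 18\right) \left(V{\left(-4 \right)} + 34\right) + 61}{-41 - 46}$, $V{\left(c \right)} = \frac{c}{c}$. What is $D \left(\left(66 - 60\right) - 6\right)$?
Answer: $0$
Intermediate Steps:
$V{\left(c \right)} = 1$
$D = - \frac{538}{29}$ ($D = -9 + \frac{\left(4 + 18\right) \left(1 + 34\right) + 61}{-41 - 46} = -9 + \frac{22 \cdot 35 + 61}{-87} = -9 + \left(770 + 61\right) \left(- \frac{1}{87}\right) = -9 + 831 \left(- \frac{1}{87}\right) = -9 - \frac{277}{29} = - \frac{538}{29} \approx -18.552$)
$D \left(\left(66 - 60\right) - 6\right) = - \frac{538 \left(\left(66 - 60\right) - 6\right)}{29} = - \frac{538 \left(6 - 6\right)}{29} = \left(- \frac{538}{29}\right) 0 = 0$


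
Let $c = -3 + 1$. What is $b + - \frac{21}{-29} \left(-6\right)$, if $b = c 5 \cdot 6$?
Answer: $- \frac{1866}{29} \approx -64.345$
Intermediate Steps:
$c = -2$
$b = -60$ ($b = \left(-2\right) 5 \cdot 6 = \left(-10\right) 6 = -60$)
$b + - \frac{21}{-29} \left(-6\right) = -60 + - \frac{21}{-29} \left(-6\right) = -60 + \left(-21\right) \left(- \frac{1}{29}\right) \left(-6\right) = -60 + \frac{21}{29} \left(-6\right) = -60 - \frac{126}{29} = - \frac{1866}{29}$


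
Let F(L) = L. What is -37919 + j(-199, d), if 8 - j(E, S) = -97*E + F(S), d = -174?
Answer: -57040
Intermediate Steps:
j(E, S) = 8 - S + 97*E (j(E, S) = 8 - (-97*E + S) = 8 - (S - 97*E) = 8 + (-S + 97*E) = 8 - S + 97*E)
-37919 + j(-199, d) = -37919 + (8 - 1*(-174) + 97*(-199)) = -37919 + (8 + 174 - 19303) = -37919 - 19121 = -57040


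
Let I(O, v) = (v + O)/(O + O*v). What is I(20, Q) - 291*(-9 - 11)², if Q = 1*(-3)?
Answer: -4656017/40 ≈ -1.1640e+5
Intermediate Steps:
Q = -3
I(O, v) = (O + v)/(O + O*v)
I(20, Q) - 291*(-9 - 11)² = (20 - 3)/(20*(1 - 3)) - 291*(-9 - 11)² = (1/20)*17/(-2) - 291*(-20)² = (1/20)*(-½)*17 - 291*400 = -17/40 - 116400 = -4656017/40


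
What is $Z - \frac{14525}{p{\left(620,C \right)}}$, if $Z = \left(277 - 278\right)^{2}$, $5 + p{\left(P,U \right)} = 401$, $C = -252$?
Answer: $- \frac{14129}{396} \approx -35.679$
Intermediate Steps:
$p{\left(P,U \right)} = 396$ ($p{\left(P,U \right)} = -5 + 401 = 396$)
$Z = 1$ ($Z = \left(-1\right)^{2} = 1$)
$Z - \frac{14525}{p{\left(620,C \right)}} = 1 - \frac{14525}{396} = - \frac{14129}{396}$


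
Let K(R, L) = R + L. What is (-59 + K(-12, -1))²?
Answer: 5184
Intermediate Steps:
K(R, L) = L + R
(-59 + K(-12, -1))² = (-59 + (-1 - 12))² = (-59 - 13)² = (-72)² = 5184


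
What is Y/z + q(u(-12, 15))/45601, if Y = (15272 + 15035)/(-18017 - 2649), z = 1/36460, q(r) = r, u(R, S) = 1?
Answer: -25194397902277/471195133 ≈ -53469.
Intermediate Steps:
z = 1/36460 ≈ 2.7427e-5
Y = -30307/20666 (Y = 30307/(-20666) = 30307*(-1/20666) = -30307/20666 ≈ -1.4665)
Y/z + q(u(-12, 15))/45601 = -30307/(20666*1/36460) + 1/45601 = -30307/20666*36460 + 1*(1/45601) = -552496610/10333 + 1/45601 = -25194397902277/471195133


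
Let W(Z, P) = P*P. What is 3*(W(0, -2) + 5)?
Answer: 27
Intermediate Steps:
W(Z, P) = P²
3*(W(0, -2) + 5) = 3*((-2)² + 5) = 3*(4 + 5) = 3*9 = 27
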